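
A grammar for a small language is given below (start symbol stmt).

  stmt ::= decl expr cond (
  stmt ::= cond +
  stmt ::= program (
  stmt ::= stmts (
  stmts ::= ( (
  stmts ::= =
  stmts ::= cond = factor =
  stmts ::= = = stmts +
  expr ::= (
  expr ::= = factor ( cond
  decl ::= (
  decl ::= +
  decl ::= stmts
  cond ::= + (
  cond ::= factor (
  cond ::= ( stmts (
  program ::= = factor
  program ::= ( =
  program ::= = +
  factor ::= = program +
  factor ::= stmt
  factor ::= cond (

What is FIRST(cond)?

cond ::= + ( contributes {+}.
From cond ::= factor (: add FIRST(factor) = { (, +, = }.
cond ::= ( stmts ( contributes {(}.
Union: FIRST(cond) = { (, +, = }.

{ (, +, = }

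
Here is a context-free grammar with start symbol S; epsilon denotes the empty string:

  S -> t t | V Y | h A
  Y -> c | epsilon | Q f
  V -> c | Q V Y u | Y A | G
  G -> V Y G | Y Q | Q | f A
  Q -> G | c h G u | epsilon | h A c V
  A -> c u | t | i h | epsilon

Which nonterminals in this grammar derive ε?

{ A, G, Q, S, V, Y }

Directly nullable (have an epsilon-production): Y, Q, A.
G -> V Y G with every symbol nullable, so G is nullable.
S -> V Y with every symbol nullable, so S is nullable.
V -> Y A with every symbol nullable, so V is nullable.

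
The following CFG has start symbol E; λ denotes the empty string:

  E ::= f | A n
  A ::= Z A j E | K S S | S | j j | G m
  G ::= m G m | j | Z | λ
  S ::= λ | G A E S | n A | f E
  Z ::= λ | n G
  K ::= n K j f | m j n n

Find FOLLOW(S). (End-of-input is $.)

In A ::= K S S: add FIRST(S)\{λ} = { f, j, m, n }.
  Since S is nullable, also add FOLLOW(A) = { f, j, m, n }.
In A ::= K S S: S is at the end, add FOLLOW(A) = { f, j, m, n }.
In A ::= S: S is at the end, add FOLLOW(A) = { f, j, m, n }.
In S ::= G A E S: S is at the end, add FOLLOW(S) = { f, j, m, n }.
Union: FOLLOW(S) = { f, j, m, n }.

{ f, j, m, n }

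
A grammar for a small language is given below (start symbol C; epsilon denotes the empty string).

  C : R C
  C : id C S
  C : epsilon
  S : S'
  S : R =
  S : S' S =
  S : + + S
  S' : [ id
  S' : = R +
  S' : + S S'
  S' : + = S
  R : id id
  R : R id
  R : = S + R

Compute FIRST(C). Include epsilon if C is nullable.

{ =, id, epsilon }

From C : R C: add FIRST(R) = { =, id }.
C : id C S contributes {id}.
C : epsilon contributes epsilon.
Union: FIRST(C) = { =, id, epsilon }.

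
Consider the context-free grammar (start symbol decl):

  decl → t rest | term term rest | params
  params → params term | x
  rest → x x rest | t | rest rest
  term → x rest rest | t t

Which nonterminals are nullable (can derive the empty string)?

{ } (none)

No nonterminal has an empty production or an RHS whose symbols are all nullable.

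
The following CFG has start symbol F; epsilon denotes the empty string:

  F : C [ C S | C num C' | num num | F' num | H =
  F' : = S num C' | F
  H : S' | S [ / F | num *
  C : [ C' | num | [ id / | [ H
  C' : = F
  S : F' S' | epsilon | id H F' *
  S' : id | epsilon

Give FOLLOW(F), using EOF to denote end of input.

F is the start symbol, so EOF ∈ FOLLOW(F).
In F' : F: F is at the end, add FOLLOW(F') = { EOF, *, =, [, id, num }.
In H : S [ / F: F is at the end, add FOLLOW(H) = { EOF, *, =, [, id, num }.
In C' : = F: F is at the end, add FOLLOW(C') = { EOF, *, =, [, id, num }.
Union: FOLLOW(F) = { EOF, *, =, [, id, num }.

{ EOF, *, =, [, id, num }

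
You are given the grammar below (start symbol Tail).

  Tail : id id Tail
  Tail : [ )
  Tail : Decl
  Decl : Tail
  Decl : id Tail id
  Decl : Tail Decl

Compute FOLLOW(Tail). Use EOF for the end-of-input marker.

{ EOF, [, id }

Tail is the start symbol, so EOF ∈ FOLLOW(Tail).
In Tail : id id Tail: Tail is at the end, add FOLLOW(Tail) = { EOF, [, id }.
In Decl : Tail: Tail is at the end, add FOLLOW(Decl) = { EOF, [, id }.
In Decl : id Tail id: add FIRST(id) = { id }.
In Decl : Tail Decl: add FIRST(Decl) = { [, id }.
Union: FOLLOW(Tail) = { EOF, [, id }.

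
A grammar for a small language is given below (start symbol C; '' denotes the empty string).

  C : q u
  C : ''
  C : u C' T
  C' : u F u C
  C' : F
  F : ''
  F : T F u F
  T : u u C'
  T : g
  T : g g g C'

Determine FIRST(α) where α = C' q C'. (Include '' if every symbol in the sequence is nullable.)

{ g, q, u }

Add FIRST(C')\{''} = { g, u }; C' is nullable, continue.
q is a terminal; add {q} and stop.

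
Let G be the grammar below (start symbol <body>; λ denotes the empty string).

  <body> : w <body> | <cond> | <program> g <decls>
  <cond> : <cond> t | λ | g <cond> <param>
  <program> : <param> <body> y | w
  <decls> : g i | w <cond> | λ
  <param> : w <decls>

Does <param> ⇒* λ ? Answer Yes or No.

No

Nullable nonterminals: <body>, <cond>, <decls>.
No production of <param> has an RHS whose symbols are all nullable, so <param> is not nullable.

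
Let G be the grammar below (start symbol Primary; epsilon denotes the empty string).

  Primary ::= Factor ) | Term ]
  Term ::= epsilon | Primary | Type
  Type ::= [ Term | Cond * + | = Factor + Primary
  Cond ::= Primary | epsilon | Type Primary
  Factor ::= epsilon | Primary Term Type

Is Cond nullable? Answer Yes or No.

Yes

Cond has an epsilon-production, so Cond ⇒ epsilon.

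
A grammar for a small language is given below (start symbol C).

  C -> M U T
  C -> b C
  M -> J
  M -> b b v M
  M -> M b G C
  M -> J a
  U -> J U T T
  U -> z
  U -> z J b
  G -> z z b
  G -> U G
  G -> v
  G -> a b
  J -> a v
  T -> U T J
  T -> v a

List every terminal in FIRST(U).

From U -> J U T T: add FIRST(J) = { a }.
U -> z contributes {z}.
U -> z J b contributes {z}.
Union: FIRST(U) = { a, z }.

{ a, z }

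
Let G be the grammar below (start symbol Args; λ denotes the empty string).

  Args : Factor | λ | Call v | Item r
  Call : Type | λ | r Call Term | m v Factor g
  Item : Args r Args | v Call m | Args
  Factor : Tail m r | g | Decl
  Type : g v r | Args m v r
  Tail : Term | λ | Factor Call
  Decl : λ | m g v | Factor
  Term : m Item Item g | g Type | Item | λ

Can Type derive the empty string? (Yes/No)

No

Nullable nonterminals: Args, Call, Decl, Factor, Item, Tail, Term.
No production of Type has an RHS whose symbols are all nullable, so Type is not nullable.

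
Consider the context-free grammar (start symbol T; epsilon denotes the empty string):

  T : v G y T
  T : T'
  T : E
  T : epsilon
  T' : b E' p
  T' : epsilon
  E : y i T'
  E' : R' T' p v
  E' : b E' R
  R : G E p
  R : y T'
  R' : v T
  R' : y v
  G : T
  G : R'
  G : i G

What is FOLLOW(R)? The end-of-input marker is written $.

In E' : b E' R: R is at the end, add FOLLOW(E') = { b, i, p, v, y }.
Union: FOLLOW(R) = { b, i, p, v, y }.

{ b, i, p, v, y }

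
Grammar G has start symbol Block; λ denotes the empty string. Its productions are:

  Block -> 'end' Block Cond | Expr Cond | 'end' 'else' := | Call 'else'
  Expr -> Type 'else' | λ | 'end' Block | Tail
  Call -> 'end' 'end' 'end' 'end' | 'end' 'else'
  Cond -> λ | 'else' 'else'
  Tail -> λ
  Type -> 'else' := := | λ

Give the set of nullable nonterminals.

{ Block, Cond, Expr, Tail, Type }

Directly nullable (have an λ-production): Expr, Cond, Tail, Type.
Block -> Expr Cond with every symbol nullable, so Block is nullable.
No other nonterminal has a production whose RHS symbols are all nullable.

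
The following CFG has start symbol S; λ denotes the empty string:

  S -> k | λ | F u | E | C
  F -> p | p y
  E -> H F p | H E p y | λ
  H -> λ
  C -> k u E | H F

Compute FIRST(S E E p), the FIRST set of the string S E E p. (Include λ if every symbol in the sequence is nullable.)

{ k, p }

Add FIRST(S)\{λ} = { k, p }; S is nullable, continue.
Add FIRST(E)\{λ} = { p }; E is nullable, continue.
Add FIRST(E)\{λ} = { p }; E is nullable, continue.
p is a terminal; add {p} and stop.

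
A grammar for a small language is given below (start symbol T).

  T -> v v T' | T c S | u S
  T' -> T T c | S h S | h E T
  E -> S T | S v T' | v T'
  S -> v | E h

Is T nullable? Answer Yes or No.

No

No nonterminal in this grammar is nullable.
No production of T has an RHS whose symbols are all nullable, so T is not nullable.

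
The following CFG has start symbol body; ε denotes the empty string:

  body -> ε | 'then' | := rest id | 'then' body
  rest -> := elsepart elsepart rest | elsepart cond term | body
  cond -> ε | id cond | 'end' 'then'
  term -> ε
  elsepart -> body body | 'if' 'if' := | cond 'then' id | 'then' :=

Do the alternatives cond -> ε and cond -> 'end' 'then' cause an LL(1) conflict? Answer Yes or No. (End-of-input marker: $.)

FIRST(ε) = { ε } and FIRST('end' 'then') = { 'end' }.
The first is nullable but FOLLOW(cond) = { 'then', id } is disjoint from FIRST of the second.

No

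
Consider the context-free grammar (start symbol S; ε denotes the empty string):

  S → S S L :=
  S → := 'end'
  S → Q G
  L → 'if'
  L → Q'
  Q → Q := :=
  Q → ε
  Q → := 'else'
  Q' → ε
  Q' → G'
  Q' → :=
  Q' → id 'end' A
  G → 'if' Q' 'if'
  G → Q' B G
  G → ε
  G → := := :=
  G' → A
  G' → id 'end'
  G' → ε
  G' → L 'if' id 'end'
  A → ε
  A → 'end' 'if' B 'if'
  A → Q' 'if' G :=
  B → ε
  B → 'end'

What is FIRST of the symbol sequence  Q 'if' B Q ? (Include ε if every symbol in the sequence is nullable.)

Add FIRST(Q)\{ε} = { := }; Q is nullable, continue.
'if' is a terminal; add {'if'} and stop.

{ 'if', := }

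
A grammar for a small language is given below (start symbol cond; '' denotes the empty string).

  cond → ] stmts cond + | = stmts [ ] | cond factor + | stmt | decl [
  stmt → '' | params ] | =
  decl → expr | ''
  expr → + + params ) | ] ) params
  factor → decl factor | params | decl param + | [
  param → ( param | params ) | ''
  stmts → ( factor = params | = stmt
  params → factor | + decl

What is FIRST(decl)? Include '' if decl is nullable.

From decl → expr: add FIRST(expr) = { +, ] }.
decl → '' contributes ''.
Union: FIRST(decl) = { +, ], '' }.

{ +, ], '' }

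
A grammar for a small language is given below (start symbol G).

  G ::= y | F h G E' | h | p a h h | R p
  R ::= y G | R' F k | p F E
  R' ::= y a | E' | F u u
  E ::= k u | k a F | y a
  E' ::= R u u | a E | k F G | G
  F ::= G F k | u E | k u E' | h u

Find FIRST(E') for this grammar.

From E' ::= R u u: add FIRST(R) = { a, h, k, p, u, y }.
E' ::= a E contributes {a}.
E' ::= k F G contributes {k}.
From E' ::= G: add FIRST(G) = { a, h, k, p, u, y }.
Union: FIRST(E') = { a, h, k, p, u, y }.

{ a, h, k, p, u, y }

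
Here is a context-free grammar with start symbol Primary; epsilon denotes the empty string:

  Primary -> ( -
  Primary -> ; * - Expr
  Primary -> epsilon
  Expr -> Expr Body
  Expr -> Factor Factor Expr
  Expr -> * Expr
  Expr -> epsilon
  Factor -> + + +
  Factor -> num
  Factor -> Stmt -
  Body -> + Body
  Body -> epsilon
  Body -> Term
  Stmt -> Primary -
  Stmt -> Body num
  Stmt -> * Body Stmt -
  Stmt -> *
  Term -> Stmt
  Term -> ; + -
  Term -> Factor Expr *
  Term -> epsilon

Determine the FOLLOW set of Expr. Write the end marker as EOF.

{ EOF, (, *, +, -, ;, num }

In Primary -> ; * - Expr: Expr is at the end, add FOLLOW(Primary) = { EOF, - }.
In Expr -> Expr Body: add FIRST(Body)\{epsilon} = { (, *, +, -, ;, num }.
  Since Body is nullable, also add FOLLOW(Expr) = { EOF, (, *, +, -, ;, num }.
In Expr -> Factor Factor Expr: Expr is at the end, add FOLLOW(Expr) = { EOF, (, *, +, -, ;, num }.
In Expr -> * Expr: Expr is at the end, add FOLLOW(Expr) = { EOF, (, *, +, -, ;, num }.
In Term -> Factor Expr *: add FIRST(*) = { * }.
Union: FOLLOW(Expr) = { EOF, (, *, +, -, ;, num }.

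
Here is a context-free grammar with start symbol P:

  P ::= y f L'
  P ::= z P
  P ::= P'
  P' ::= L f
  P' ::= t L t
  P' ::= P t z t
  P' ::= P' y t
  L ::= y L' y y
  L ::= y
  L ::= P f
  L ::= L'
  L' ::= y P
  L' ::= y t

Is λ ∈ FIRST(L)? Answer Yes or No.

No

No nonterminal in this grammar is nullable.
No production of L has an RHS whose symbols are all nullable, so L is not nullable.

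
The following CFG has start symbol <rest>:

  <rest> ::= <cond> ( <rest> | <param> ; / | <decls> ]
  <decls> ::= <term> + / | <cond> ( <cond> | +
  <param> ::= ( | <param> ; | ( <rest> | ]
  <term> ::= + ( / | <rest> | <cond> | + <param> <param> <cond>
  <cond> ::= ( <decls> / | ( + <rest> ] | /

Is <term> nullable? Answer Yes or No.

No nonterminal in this grammar is nullable.
No production of <term> has an RHS whose symbols are all nullable, so <term> is not nullable.

No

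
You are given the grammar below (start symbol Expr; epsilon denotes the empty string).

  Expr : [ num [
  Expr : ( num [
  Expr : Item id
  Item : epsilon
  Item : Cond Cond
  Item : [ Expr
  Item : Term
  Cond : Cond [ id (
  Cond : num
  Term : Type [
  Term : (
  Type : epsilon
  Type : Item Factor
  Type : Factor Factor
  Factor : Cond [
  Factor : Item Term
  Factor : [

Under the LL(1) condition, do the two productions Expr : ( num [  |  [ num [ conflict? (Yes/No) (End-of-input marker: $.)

No

FIRST(( num [) = { ( } and FIRST([ num [) = { [ }.
The FIRST sets are disjoint and neither alternative is nullable — no conflict.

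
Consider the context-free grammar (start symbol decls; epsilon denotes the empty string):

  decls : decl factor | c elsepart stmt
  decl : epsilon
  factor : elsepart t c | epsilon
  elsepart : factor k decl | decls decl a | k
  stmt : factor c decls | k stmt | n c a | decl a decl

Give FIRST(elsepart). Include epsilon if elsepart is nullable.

{ a, c, k }

From elsepart : factor k decl: factor nullable, take FIRST(factor) ∪ {k} = { a, c, k }.
From elsepart : decls decl a: decls, decl nullable, take FIRST(decls) ∪ FIRST(decl) ∪ {a} = { a, c, k }.
elsepart : k contributes {k}.
Union: FIRST(elsepart) = { a, c, k }.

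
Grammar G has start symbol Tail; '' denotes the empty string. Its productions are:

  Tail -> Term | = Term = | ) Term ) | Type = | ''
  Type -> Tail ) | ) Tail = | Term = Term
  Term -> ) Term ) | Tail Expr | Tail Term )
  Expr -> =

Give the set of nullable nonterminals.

Directly nullable (have an ''-production): Tail.
No other nonterminal has a production whose RHS symbols are all nullable.

{ Tail }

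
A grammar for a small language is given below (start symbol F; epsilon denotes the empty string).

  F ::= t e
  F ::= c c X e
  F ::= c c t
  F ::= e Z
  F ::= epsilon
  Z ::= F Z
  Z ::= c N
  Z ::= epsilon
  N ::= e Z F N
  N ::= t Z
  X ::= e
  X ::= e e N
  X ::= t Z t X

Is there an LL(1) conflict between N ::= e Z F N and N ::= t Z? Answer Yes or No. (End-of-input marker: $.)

No

FIRST(e Z F N) = { e } and FIRST(t Z) = { t }.
The FIRST sets are disjoint and neither alternative is nullable — no conflict.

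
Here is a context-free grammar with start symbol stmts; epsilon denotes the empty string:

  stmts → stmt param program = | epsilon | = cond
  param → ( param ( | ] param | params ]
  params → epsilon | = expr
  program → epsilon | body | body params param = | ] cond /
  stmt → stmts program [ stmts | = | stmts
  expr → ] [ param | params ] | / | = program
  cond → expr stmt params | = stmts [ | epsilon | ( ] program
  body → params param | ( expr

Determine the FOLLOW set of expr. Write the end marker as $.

In params → = expr: expr is at the end, add FOLLOW(params) = { $, (, /, =, [, ] }.
In cond → expr stmt params: add FIRST(stmt params)\{epsilon} = { (, =, [, ] }.
  Since stmt params is nullable, also add FOLLOW(cond) = { $, (, /, =, [, ] }.
In body → ( expr: expr is at the end, add FOLLOW(body) = { $, (, /, =, [, ] }.
Union: FOLLOW(expr) = { $, (, /, =, [, ] }.

{ $, (, /, =, [, ] }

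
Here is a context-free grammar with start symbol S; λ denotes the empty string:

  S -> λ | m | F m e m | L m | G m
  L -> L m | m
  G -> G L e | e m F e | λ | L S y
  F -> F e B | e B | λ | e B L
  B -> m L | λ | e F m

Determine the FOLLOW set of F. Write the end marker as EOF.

{ e, m }

In S -> F m e m: add FIRST(m e m) = { m }.
In G -> e m F e: add FIRST(e) = { e }.
In F -> F e B: add FIRST(e B) = { e }.
In B -> e F m: add FIRST(m) = { m }.
Union: FOLLOW(F) = { e, m }.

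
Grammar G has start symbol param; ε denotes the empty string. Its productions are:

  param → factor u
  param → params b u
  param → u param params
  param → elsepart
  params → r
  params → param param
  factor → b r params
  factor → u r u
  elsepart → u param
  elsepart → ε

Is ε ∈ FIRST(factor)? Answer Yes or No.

Nullable nonterminals: elsepart, param, params.
No production of factor has an RHS whose symbols are all nullable, so factor is not nullable.

No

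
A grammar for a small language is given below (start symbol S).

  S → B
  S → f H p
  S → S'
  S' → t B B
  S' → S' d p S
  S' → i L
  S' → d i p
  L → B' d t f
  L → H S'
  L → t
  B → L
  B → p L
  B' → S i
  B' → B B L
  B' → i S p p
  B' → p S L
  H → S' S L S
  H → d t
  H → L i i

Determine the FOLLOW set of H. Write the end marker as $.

In S → f H p: add FIRST(p) = { p }.
In L → H S': add FIRST(S') = { d, i, t }.
Union: FOLLOW(H) = { d, i, p, t }.

{ d, i, p, t }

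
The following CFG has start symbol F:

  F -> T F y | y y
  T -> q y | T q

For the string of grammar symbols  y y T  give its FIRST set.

y is a terminal; add {y} and stop.

{ y }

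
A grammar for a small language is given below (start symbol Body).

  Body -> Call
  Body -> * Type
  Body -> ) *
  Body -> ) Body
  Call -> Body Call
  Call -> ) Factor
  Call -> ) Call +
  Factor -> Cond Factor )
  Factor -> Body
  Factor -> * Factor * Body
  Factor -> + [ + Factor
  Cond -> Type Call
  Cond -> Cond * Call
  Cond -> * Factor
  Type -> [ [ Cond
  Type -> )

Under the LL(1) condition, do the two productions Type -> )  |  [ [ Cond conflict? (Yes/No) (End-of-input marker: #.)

No

FIRST()) = { ) } and FIRST([ [ Cond) = { [ }.
The FIRST sets are disjoint and neither alternative is nullable — no conflict.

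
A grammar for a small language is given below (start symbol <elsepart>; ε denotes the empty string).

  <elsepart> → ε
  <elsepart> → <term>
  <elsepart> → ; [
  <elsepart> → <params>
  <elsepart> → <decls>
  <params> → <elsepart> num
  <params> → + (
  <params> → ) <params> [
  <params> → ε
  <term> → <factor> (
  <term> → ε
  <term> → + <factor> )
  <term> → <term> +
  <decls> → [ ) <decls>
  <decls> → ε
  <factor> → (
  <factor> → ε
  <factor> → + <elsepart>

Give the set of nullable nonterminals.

{ <decls>, <elsepart>, <factor>, <params>, <term> }

Directly nullable (have an ε-production): <elsepart>, <params>, <term>, <decls>, <factor>.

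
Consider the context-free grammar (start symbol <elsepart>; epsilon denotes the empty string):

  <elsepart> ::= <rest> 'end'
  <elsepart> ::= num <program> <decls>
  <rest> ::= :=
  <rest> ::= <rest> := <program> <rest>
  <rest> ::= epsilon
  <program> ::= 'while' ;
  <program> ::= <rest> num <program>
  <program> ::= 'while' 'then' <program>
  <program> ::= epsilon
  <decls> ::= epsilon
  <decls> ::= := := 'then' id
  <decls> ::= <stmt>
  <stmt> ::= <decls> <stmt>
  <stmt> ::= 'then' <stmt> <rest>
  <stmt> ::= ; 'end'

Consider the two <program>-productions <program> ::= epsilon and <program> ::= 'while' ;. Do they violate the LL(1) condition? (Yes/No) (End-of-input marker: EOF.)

FIRST(epsilon) = { epsilon } and FIRST('while' ;) = { 'while' }.
The first is nullable but FOLLOW(<program>) = { EOF, 'end', 'then', :=, ;, num } is disjoint from FIRST of the second.

No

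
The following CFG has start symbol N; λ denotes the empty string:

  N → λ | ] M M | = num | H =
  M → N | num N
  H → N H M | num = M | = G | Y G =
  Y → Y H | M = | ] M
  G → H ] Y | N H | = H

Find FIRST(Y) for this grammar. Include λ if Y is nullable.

From Y → Y H: add FIRST(Y) = { =, ], num }.
From Y → M =: M nullable, take FIRST(M) ∪ {=} = { =, ], num }.
Y → ] M contributes {]}.
Union: FIRST(Y) = { =, ], num }.

{ =, ], num }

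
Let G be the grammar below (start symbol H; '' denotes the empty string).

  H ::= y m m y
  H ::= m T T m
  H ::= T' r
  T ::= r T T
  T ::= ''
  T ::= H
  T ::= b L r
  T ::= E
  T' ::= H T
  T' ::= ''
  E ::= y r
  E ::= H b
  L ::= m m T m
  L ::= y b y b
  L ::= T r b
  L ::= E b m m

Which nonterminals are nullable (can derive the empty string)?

Directly nullable (have an ''-production): T, T'.
No other nonterminal has a production whose RHS symbols are all nullable.

{ T, T' }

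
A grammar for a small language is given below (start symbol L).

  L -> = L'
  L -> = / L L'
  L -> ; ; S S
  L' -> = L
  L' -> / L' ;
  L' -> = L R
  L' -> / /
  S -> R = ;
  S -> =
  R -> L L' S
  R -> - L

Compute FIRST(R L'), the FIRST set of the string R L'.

Add FIRST(R) = { -, ;, = }; R is not nullable, stop.

{ -, ;, = }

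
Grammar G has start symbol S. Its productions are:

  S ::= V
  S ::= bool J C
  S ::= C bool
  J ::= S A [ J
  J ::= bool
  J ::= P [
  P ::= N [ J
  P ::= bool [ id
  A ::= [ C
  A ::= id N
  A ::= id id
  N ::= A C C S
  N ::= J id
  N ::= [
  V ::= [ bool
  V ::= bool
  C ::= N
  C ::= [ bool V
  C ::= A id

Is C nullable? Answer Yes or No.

No

No nonterminal in this grammar is nullable.
No production of C has an RHS whose symbols are all nullable, so C is not nullable.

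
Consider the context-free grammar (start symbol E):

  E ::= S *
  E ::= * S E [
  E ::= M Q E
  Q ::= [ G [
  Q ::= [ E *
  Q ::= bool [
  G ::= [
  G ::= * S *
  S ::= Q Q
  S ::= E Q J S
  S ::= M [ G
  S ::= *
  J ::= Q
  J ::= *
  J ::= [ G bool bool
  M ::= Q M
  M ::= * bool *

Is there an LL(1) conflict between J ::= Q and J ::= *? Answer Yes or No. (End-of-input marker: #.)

No

FIRST(Q) = { [, bool } and FIRST(*) = { * }.
The FIRST sets are disjoint and neither alternative is nullable — no conflict.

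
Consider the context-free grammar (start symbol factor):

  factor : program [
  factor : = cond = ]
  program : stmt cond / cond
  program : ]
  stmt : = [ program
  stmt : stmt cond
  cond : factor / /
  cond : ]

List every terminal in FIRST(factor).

{ =, ] }

From factor : program [: add FIRST(program) = { =, ] }.
factor : = cond = ] contributes {=}.
Union: FIRST(factor) = { =, ] }.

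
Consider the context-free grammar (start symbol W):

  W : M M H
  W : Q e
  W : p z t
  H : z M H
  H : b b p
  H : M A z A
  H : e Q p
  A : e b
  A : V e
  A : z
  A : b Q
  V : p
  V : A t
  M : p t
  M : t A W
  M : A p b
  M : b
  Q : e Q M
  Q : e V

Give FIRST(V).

{ b, e, p, z }

V : p contributes {p}.
From V : A t: add FIRST(A) = { b, e, p, z }.
Union: FIRST(V) = { b, e, p, z }.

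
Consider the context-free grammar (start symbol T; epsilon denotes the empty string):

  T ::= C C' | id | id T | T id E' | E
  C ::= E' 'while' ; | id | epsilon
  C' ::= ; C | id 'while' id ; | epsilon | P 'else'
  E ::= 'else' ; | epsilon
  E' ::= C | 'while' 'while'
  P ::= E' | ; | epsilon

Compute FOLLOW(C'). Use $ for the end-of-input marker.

{ $, id }

In T ::= C C': C' is at the end, add FOLLOW(T) = { $, id }.
Union: FOLLOW(C') = { $, id }.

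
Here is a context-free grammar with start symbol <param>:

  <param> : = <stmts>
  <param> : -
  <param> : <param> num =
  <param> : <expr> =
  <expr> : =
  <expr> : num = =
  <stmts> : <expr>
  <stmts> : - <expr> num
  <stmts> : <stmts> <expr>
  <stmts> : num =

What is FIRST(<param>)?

{ -, =, num }

<param> : = <stmts> contributes {=}.
<param> : - contributes {-}.
From <param> : <param> num =: add FIRST(<param>) = { -, =, num }.
From <param> : <expr> =: add FIRST(<expr>) = { =, num }.
Union: FIRST(<param>) = { -, =, num }.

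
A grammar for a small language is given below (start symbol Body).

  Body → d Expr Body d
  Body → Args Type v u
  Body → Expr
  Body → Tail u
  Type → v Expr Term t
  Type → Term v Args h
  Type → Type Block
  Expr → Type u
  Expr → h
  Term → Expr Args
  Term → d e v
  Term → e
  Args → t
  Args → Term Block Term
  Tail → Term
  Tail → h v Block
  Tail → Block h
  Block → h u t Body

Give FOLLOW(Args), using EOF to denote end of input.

{ d, e, h, t, u, v }

In Body → Args Type v u: add FIRST(Type v u) = { d, e, h, v }.
In Type → Term v Args h: add FIRST(h) = { h }.
In Term → Expr Args: Args is at the end, add FOLLOW(Term) = { d, e, h, t, u, v }.
Union: FOLLOW(Args) = { d, e, h, t, u, v }.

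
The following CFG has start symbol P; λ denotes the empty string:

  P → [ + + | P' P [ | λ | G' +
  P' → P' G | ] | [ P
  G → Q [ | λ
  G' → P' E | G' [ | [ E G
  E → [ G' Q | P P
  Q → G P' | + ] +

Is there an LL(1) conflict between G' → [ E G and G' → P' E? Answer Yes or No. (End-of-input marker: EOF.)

FIRST([ E G) = { [ } and FIRST(P' E) = { [, ] }.
Both contain [, so the two alternatives are not disjoint — LL(1) conflict.

Yes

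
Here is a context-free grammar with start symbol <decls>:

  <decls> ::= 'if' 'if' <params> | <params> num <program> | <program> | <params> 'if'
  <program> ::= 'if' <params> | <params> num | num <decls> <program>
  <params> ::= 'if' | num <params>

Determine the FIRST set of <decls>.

{ 'if', num }

<decls> ::= 'if' 'if' <params> contributes {'if'}.
From <decls> ::= <params> num <program>: add FIRST(<params>) = { 'if', num }.
From <decls> ::= <program>: add FIRST(<program>) = { 'if', num }.
From <decls> ::= <params> 'if': add FIRST(<params>) = { 'if', num }.
Union: FIRST(<decls>) = { 'if', num }.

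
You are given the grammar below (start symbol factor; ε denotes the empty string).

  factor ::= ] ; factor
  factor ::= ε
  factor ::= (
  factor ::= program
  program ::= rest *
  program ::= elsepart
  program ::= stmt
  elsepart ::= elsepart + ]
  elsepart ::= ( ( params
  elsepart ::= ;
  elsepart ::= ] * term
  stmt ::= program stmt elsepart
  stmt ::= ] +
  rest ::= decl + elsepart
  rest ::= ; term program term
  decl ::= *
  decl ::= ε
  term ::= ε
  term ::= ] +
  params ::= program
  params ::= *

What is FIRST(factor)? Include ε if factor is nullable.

factor ::= ] ; factor contributes {]}.
factor ::= ε contributes ε.
factor ::= ( contributes {(}.
From factor ::= program: add FIRST(program) = { (, *, +, ;, ] }.
Union: FIRST(factor) = { (, *, +, ;, ], ε }.

{ (, *, +, ;, ], ε }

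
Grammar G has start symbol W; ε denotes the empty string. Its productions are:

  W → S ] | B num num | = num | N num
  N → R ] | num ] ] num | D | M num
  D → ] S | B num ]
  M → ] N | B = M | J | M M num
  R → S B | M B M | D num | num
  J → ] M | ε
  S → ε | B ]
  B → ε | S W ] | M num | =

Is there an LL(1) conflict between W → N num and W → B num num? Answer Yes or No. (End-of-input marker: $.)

Yes

FIRST(N num) = { =, ], num } and FIRST(B num num) = { =, ], num }.
Both contain =, so the two alternatives are not disjoint — LL(1) conflict.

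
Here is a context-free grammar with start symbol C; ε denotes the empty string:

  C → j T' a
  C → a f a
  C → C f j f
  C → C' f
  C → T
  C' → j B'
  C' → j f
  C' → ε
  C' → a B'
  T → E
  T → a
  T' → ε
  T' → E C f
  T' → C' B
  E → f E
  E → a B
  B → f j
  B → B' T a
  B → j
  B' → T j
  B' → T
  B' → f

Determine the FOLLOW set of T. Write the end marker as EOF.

{ EOF, a, f, j }

In C → T: T is at the end, add FOLLOW(C) = { EOF, f }.
In B → B' T a: add FIRST(a) = { a }.
In B' → T j: add FIRST(j) = { j }.
In B' → T: T is at the end, add FOLLOW(B') = { a, f, j }.
Union: FOLLOW(T) = { EOF, a, f, j }.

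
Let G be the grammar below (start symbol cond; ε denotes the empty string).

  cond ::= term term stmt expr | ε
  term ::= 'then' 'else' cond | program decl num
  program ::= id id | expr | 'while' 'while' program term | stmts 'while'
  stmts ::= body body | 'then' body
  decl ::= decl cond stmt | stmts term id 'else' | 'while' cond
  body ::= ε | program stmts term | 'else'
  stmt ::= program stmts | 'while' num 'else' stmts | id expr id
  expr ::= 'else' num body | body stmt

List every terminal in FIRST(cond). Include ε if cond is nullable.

From cond ::= term term stmt expr: add FIRST(term) = { 'else', 'then', 'while', id }.
cond ::= ε contributes ε.
Union: FIRST(cond) = { 'else', 'then', 'while', id, ε }.

{ 'else', 'then', 'while', id, ε }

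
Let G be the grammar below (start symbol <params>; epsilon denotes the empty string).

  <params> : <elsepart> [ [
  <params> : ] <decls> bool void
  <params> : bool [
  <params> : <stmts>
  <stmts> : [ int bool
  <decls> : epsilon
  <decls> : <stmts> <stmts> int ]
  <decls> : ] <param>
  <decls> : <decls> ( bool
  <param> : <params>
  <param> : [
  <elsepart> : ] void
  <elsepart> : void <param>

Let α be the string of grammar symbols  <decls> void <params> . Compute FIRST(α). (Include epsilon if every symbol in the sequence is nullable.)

Add FIRST(<decls>)\{epsilon} = { (, [, ] }; <decls> is nullable, continue.
void is a terminal; add {void} and stop.

{ (, [, ], void }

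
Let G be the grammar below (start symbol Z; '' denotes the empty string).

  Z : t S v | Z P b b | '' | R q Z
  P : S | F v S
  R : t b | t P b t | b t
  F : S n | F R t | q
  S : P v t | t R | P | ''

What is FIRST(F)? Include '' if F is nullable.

{ n, q, t, v }

From F : S n: S nullable, take FIRST(S) ∪ {n} = { n, q, t, v }.
From F : F R t: add FIRST(F) = { n, q, t, v }.
F : q contributes {q}.
Union: FIRST(F) = { n, q, t, v }.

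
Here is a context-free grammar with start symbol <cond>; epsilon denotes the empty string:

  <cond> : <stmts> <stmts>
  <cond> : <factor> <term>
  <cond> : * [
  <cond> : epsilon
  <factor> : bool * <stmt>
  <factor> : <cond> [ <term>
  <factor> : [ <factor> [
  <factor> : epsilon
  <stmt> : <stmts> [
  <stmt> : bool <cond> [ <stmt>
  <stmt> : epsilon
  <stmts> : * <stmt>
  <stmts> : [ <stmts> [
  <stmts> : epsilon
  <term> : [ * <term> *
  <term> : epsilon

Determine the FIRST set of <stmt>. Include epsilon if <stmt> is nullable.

From <stmt> : <stmts> [: <stmts> nullable, take FIRST(<stmts>) ∪ {[} = { *, [ }.
<stmt> : bool <cond> [ <stmt> contributes {bool}.
<stmt> : epsilon contributes epsilon.
Union: FIRST(<stmt>) = { *, [, bool, epsilon }.

{ *, [, bool, epsilon }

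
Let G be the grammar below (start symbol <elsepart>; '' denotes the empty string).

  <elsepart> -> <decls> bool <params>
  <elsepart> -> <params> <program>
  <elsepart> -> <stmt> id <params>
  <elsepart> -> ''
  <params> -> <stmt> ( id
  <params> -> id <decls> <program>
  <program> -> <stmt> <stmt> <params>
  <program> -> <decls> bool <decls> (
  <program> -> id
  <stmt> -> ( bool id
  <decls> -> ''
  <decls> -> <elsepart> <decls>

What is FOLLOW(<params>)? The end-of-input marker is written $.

In <elsepart> -> <decls> bool <params>: <params> is at the end, add FOLLOW(<elsepart>) = { $, (, bool, id }.
In <elsepart> -> <params> <program>: add FIRST(<program>) = { (, bool, id }.
In <elsepart> -> <stmt> id <params>: <params> is at the end, add FOLLOW(<elsepart>) = { $, (, bool, id }.
In <program> -> <stmt> <stmt> <params>: <params> is at the end, add FOLLOW(<program>) = { $, (, bool, id }.
Union: FOLLOW(<params>) = { $, (, bool, id }.

{ $, (, bool, id }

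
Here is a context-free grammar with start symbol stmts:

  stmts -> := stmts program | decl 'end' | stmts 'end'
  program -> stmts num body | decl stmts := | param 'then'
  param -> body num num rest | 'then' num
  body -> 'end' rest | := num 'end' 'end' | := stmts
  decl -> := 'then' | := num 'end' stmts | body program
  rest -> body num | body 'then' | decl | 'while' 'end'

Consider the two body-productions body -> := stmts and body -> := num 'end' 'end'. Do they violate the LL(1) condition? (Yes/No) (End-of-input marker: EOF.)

FIRST(:= stmts) = { := } and FIRST(:= num 'end' 'end') = { := }.
Both contain :=, so the two alternatives are not disjoint — LL(1) conflict.

Yes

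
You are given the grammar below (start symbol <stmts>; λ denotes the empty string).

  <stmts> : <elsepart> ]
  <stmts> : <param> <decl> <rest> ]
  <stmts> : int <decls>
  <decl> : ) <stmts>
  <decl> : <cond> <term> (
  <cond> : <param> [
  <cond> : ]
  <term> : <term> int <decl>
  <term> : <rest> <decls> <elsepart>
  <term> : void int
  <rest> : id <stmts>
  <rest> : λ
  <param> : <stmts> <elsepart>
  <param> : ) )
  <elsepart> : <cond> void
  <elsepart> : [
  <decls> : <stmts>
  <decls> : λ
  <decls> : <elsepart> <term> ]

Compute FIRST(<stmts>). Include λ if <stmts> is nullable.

{ ), [, ], int }

From <stmts> : <elsepart> ]: add FIRST(<elsepart>) = { ), [, ], int }.
From <stmts> : <param> <decl> <rest> ]: add FIRST(<param>) = { ), [, ], int }.
<stmts> : int <decls> contributes {int}.
Union: FIRST(<stmts>) = { ), [, ], int }.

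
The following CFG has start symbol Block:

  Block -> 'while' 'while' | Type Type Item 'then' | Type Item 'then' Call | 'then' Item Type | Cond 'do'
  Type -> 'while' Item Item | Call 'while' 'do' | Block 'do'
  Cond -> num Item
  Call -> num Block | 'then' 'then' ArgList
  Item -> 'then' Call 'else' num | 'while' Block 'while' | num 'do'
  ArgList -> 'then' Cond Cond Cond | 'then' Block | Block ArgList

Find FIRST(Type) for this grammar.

{ 'then', 'while', num }

Type -> 'while' Item Item contributes {'while'}.
From Type -> Call 'while' 'do': add FIRST(Call) = { 'then', num }.
From Type -> Block 'do': add FIRST(Block) = { 'then', 'while', num }.
Union: FIRST(Type) = { 'then', 'while', num }.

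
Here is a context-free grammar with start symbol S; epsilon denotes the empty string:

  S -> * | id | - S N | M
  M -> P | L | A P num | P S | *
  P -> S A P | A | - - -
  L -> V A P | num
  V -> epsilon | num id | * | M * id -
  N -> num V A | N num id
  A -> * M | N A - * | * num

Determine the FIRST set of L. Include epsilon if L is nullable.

From L -> V A P: V nullable, take FIRST(V) ∪ FIRST(A) = { *, -, id, num }.
L -> num contributes {num}.
Union: FIRST(L) = { *, -, id, num }.

{ *, -, id, num }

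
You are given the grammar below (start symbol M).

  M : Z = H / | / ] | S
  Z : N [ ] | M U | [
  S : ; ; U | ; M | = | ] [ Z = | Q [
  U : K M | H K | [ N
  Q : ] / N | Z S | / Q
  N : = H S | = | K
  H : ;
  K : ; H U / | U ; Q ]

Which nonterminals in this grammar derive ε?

No nonterminal has an empty production or an RHS whose symbols are all nullable.

{ } (none)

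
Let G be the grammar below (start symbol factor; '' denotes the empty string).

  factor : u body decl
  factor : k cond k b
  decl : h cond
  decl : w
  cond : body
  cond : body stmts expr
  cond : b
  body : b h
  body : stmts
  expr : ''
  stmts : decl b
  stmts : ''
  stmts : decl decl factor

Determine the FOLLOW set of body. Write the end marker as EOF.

In factor : u body decl: add FIRST(decl) = { h, w }.
In cond : body: body is at the end, add FOLLOW(cond) = { EOF, b, h, k, u, w }.
In cond : body stmts expr: add FIRST(stmts expr)\{''} = { h, w }.
  Since stmts expr is nullable, also add FOLLOW(cond) = { EOF, b, h, k, u, w }.
Union: FOLLOW(body) = { EOF, b, h, k, u, w }.

{ EOF, b, h, k, u, w }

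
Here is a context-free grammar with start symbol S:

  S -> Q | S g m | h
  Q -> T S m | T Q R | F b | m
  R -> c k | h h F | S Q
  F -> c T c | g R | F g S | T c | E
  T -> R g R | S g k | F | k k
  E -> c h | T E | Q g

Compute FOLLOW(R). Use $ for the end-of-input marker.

In Q -> T Q R: R is at the end, add FOLLOW(Q) = { $, b, c, g, h, k, m }.
In F -> g R: R is at the end, add FOLLOW(F) = { $, b, c, g, h, k, m }.
In T -> R g R: add FIRST(g R) = { g }.
In T -> R g R: R is at the end, add FOLLOW(T) = { c, g, h, k, m }.
Union: FOLLOW(R) = { $, b, c, g, h, k, m }.

{ $, b, c, g, h, k, m }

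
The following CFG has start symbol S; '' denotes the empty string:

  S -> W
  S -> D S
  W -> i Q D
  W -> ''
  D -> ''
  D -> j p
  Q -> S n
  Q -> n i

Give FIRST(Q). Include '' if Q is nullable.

From Q -> S n: S nullable, take FIRST(S) ∪ {n} = { i, j, n }.
Q -> n i contributes {n}.
Union: FIRST(Q) = { i, j, n }.

{ i, j, n }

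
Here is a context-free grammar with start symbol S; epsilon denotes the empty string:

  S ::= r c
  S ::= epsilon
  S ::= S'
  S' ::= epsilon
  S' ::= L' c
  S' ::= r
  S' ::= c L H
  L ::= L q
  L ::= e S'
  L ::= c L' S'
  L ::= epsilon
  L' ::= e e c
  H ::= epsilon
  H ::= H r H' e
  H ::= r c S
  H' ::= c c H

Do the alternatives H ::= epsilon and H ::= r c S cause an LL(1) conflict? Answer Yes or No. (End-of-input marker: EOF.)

Yes

FIRST(epsilon) = { epsilon } and FIRST(r c S) = { r }.
The first alternative is nullable and FOLLOW(H) = { EOF, e, q, r } shares r with FIRST of the second — conflict.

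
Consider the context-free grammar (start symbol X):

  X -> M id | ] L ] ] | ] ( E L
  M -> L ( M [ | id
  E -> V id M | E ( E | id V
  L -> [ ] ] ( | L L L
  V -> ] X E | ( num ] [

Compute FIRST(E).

{ (, ], id }

From E -> V id M: add FIRST(V) = { (, ] }.
From E -> E ( E: add FIRST(E) = { (, ], id }.
E -> id V contributes {id}.
Union: FIRST(E) = { (, ], id }.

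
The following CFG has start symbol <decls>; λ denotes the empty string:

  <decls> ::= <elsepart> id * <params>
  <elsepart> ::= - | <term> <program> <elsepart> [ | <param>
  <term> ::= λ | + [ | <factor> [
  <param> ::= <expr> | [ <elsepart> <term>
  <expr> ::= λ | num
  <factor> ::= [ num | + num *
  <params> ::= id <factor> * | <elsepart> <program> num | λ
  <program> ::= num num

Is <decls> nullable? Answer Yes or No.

No

Nullable nonterminals: <elsepart>, <expr>, <param>, <params>, <term>.
No production of <decls> has an RHS whose symbols are all nullable, so <decls> is not nullable.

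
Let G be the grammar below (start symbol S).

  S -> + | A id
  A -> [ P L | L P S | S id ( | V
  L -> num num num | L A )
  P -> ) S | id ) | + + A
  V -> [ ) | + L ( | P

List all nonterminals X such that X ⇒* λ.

No nonterminal has an empty production or an RHS whose symbols are all nullable.

{ } (none)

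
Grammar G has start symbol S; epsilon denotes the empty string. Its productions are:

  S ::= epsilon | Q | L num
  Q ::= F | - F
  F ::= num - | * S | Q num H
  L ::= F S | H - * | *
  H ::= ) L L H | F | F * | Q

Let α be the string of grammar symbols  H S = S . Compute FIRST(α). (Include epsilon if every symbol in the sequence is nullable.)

Add FIRST(H) = { ), *, -, num }; H is not nullable, stop.

{ ), *, -, num }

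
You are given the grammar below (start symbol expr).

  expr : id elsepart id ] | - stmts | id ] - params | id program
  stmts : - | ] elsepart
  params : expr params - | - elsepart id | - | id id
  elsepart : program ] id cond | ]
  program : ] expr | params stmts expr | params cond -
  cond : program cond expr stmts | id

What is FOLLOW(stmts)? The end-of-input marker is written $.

{ $, -, ], id }

In expr : - stmts: stmts is at the end, add FOLLOW(expr) = { $, -, ], id }.
In program : params stmts expr: add FIRST(expr) = { -, id }.
In cond : program cond expr stmts: stmts is at the end, add FOLLOW(cond) = { $, -, ], id }.
Union: FOLLOW(stmts) = { $, -, ], id }.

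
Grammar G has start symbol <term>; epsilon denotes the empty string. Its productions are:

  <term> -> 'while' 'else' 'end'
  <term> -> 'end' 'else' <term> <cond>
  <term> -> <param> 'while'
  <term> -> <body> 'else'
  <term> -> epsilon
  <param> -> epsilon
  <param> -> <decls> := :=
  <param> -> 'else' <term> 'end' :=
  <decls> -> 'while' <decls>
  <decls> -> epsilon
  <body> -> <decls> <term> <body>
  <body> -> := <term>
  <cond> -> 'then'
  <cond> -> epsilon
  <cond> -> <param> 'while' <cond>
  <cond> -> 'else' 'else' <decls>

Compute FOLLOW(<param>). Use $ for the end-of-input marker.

{ 'while' }

In <term> -> <param> 'while': add FIRST('while') = { 'while' }.
In <cond> -> <param> 'while' <cond>: add FIRST('while' <cond>) = { 'while' }.
Union: FOLLOW(<param>) = { 'while' }.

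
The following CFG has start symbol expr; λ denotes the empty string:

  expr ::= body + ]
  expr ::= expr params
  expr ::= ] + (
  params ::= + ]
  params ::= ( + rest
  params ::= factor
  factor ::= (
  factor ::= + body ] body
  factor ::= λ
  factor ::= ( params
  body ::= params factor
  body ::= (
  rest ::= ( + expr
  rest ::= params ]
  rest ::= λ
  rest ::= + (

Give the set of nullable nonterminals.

Directly nullable (have an λ-production): factor, rest.
body ::= params factor with every symbol nullable, so body is nullable.
params ::= factor with every symbol nullable, so params is nullable.
No other nonterminal has a production whose RHS symbols are all nullable.

{ body, factor, params, rest }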